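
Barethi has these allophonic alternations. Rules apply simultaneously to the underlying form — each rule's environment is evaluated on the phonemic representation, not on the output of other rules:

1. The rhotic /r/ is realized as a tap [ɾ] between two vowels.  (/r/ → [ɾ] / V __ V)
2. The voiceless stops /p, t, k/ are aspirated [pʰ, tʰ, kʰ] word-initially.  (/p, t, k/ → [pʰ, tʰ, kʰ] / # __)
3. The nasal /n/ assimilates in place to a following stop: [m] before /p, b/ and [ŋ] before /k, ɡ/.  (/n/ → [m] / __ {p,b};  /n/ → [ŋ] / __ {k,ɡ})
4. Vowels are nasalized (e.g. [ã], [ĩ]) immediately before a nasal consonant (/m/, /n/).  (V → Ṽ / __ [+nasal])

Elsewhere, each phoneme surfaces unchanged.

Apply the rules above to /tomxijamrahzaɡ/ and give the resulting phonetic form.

[tʰõmxijãmrahzaɡ]

/t/ — word-initial, word-initially — surfaces as [tʰ] (rule 2).
/o/ (between /t/ and /m/) occurs before a nasal consonant → [õ] by rule 4.
/i/ (between /x/ and /j/) is in the target of rule 4 but the environment (before a nasal consonant) is not met → [i].
/a/ (between /j/ and /m/) occurs before a nasal consonant → [ã] by rule 4.
/r/ (between /m/ and /a/) is in the target of rule 1 but the environment (between two vowels) is not met → [r].
/a/ (between /r/ and /h/) is in the target of rule 4 but the environment (before a nasal consonant) is not met → [a].
/a/ (between /z/ and /ɡ/) is in the target of rule 4 but the environment (before a nasal consonant) is not met → [a].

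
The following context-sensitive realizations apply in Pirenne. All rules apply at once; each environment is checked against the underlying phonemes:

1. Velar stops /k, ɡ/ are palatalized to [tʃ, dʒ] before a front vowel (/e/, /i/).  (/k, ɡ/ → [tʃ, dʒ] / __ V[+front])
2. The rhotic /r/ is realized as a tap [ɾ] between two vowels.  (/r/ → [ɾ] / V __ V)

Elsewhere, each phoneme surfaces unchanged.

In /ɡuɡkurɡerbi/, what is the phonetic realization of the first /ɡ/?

[ɡ]

/ɡ/ — word-initial; rule 1 does not apply here → [ɡ].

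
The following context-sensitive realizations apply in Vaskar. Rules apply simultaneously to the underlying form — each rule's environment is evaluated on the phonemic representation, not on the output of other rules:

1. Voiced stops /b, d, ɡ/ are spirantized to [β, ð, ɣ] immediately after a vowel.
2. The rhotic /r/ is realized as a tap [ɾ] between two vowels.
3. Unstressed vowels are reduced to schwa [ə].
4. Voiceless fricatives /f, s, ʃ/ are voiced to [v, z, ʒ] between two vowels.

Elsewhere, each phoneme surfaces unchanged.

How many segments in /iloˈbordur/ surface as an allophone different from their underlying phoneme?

Segments that undergo a rule: /i/ → [ə] (rule 3); /o/ → [ə] (rule 3); /b/ → [β] (rule 1); /u/ → [ə] (rule 3).
All other segments surface unchanged.

4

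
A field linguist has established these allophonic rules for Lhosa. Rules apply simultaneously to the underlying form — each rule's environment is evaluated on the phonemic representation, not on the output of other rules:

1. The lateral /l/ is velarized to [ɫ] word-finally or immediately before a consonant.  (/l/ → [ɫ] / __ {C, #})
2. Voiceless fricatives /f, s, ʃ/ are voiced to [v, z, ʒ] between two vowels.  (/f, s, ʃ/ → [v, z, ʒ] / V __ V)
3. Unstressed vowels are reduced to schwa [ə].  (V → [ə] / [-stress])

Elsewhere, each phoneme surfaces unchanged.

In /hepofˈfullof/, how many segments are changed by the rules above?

Segments that undergo a rule: /e/ → [ə] (rule 3); /o/ → [ə] (rule 3); /l/ → [ɫ] (rule 1); /o/ → [ə] (rule 3).
All other segments surface unchanged.

4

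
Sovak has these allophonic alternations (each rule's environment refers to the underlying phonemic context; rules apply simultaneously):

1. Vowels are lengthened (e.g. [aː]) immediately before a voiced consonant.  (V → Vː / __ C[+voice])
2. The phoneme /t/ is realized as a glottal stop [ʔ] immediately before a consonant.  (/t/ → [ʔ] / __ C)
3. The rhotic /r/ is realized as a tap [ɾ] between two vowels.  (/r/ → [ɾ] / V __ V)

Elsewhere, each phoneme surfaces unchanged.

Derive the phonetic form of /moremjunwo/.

[moːɾeːmjuːnwo]

/m/ — not in any rule's target class → [m].
Rule 1 applies to /o/ (between /m/ and /r/: before a voiced consonant) → [oː].
Rule 3 applies to /r/ (between /o/ and /e/: between two vowels) → [ɾ].
/e/ meets the environment for rule 1 (before a voiced consonant) → [eː].
/m/ — not in any rule's target class → [m].
/j/ — not in any rule's target class → [j].
/u/ — between /j/ and /n/, before a voiced consonant — surfaces as [uː] (rule 1).
/n/ (between /u/ and /w/) is unaffected → [n].
/w/ (between /n/ and /o/): no rule targets it → [w].
/o/ (word-final) is in the target of rule 1 but the environment (before a voiced consonant) is not met → [o].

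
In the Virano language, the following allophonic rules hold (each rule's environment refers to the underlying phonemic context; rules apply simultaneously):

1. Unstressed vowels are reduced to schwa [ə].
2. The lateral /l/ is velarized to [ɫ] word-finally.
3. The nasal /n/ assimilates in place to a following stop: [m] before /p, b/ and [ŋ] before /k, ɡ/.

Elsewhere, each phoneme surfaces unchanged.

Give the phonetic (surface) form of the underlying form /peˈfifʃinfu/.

/e/ meets the environment for rule 1 (in an unstressed syllable) → [ə].
/i/ (between /f/ and /f/): rule 1 targets it, but not in an unstressed syllable → unchanged [i].
Rule 1 applies to /i/ (between /ʃ/ and /n/: in an unstressed syllable) → [ə].
/n/ (between /i/ and /f/) is in the target of rule 3 but the environment (before a labial or velar stop) is not met → [n].
/u/ meets the environment for rule 1 (in an unstressed syllable) → [ə].

[pəˈfifʃənfə]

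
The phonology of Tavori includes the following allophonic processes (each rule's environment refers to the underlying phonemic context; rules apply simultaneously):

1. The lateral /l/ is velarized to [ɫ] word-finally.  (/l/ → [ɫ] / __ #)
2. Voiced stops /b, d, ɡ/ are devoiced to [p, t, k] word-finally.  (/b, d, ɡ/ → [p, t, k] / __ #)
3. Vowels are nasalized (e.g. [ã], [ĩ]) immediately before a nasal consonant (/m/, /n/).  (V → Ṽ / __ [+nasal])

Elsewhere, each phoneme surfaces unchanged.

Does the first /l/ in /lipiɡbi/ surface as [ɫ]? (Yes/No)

/l/ (word-initial) is in the target of rule 1 but the environment (word-finally) is not met → [l].
The actual realization is [l], not [ɫ].

No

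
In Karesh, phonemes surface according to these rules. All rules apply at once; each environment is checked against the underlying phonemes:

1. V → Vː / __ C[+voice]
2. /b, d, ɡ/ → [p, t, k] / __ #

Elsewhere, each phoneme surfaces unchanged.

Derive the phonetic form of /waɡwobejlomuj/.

[waːɡwoːbeːjloːmuːj]

/w/ stays [w].
/a/ (between /w/ and /ɡ/) occurs before a voiced consonant → [aː] by rule 1.
/ɡ/ (between /a/ and /w/) is in the target of rule 2 but the environment (word-finally) is not met → [ɡ].
/w/ (between /ɡ/ and /o/) is unaffected → [w].
/o/ — between /w/ and /b/, before a voiced consonant — surfaces as [oː] (rule 1).
/b/ (between /o/ and /e/) is in the target of rule 2 but the environment (word-finally) is not met → [b].
/e/ — between /b/ and /j/, before a voiced consonant — surfaces as [eː] (rule 1).
/j/ (between /e/ and /l/) is unaffected → [j].
/l/ — not in any rule's target class → [l].
/o/ — between /l/ and /m/, before a voiced consonant — surfaces as [oː] (rule 1).
/m/ — not in any rule's target class → [m].
/u/ (between /m/ and /j/): before a voiced consonant, so rule 1 applies → [uː].
/j/ stays [j].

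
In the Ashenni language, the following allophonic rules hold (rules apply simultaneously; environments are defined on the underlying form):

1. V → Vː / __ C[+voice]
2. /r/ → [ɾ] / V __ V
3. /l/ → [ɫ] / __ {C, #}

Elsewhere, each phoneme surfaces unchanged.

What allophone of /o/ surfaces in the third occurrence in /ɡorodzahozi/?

[oː]

/o/ (between /h/ and /z/) occurs before a voiced consonant → [oː] by rule 1.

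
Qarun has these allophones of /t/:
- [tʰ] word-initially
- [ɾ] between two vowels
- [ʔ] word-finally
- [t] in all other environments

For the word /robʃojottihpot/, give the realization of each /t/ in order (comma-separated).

[t], [t], [ʔ]

Occurrence 1 (position 8): no conditioning environment matches → elsewhere allophone [t].
Occurrence 2 (position 9): no conditioning environment matches → elsewhere allophone [t].
Occurrence 3 (position 14): word-finally → [ʔ].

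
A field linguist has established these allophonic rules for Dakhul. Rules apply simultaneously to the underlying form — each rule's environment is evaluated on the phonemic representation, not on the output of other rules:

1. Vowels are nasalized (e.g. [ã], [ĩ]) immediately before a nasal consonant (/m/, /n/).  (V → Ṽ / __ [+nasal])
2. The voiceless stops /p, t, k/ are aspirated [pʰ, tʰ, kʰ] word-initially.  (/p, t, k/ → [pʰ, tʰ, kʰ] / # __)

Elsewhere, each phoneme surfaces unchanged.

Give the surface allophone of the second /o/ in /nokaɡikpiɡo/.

/o/ (word-final) fails the environment for rule 1, so it stays [o].

[o]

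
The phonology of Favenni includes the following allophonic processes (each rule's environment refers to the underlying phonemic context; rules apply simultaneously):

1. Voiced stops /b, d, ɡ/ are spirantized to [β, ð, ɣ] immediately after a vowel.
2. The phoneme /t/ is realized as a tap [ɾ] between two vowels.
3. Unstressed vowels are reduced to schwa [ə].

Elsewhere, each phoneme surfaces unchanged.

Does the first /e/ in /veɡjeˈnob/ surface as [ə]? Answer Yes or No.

Yes

/e/ meets the environment for rule 3 (in an unstressed syllable) → [ə].
The actual realization is [ə], which matches [ə].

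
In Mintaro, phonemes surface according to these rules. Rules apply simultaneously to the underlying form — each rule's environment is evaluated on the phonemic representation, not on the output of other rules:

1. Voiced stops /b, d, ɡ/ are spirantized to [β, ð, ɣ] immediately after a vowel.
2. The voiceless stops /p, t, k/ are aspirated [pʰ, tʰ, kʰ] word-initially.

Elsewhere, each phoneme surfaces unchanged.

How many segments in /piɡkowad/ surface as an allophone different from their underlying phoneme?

3

Segments that undergo a rule: /p/ → [pʰ] (rule 2); /ɡ/ → [ɣ] (rule 1); /d/ → [ð] (rule 1).
All other segments surface unchanged.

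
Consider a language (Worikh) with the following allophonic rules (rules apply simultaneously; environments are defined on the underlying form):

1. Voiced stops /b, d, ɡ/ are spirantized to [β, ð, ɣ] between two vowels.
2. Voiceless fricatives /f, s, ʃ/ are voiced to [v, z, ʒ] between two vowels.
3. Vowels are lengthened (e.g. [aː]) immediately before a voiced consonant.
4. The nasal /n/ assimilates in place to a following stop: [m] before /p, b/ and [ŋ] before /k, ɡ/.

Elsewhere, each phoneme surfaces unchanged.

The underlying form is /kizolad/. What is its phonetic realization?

/i/ — between /k/ and /z/, before a voiced consonant — surfaces as [iː] (rule 3).
/o/ — between /z/ and /l/, before a voiced consonant — surfaces as [oː] (rule 3).
/a/ (between /l/ and /d/): before a voiced consonant, so rule 3 applies → [aː].
/d/ (word-final): rule 1 targets it, but not between two vowels → unchanged [d].

[kiːzoːlaːd]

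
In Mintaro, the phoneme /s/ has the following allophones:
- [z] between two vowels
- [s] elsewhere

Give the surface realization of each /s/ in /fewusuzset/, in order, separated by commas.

[z], [s]

Occurrence 1 (position 5): between two vowels → [z].
Occurrence 2 (position 8): no conditioning environment matches → elsewhere allophone [s].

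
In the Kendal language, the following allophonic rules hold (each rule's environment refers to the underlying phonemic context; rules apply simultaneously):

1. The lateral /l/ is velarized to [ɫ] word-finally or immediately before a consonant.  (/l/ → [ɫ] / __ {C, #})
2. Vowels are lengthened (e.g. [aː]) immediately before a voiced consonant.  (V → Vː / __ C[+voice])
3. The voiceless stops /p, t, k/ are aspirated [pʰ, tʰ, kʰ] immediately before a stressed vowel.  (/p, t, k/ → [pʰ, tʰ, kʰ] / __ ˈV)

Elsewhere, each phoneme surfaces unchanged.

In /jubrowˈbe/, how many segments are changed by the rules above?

Segments that undergo a rule: /u/ → [uː] (rule 2); /o/ → [oː] (rule 2).
All other segments surface unchanged.

2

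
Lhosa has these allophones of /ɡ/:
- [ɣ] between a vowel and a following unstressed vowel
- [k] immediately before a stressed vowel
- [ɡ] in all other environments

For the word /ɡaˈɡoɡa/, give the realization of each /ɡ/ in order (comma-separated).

Occurrence 1 (position 1): no conditioning environment matches → elsewhere allophone [ɡ].
Occurrence 2 (position 3): immediately before a stressed vowel → [k].
Occurrence 3 (position 5): between a vowel and a following unstressed vowel → [ɣ].

[ɡ], [k], [ɣ]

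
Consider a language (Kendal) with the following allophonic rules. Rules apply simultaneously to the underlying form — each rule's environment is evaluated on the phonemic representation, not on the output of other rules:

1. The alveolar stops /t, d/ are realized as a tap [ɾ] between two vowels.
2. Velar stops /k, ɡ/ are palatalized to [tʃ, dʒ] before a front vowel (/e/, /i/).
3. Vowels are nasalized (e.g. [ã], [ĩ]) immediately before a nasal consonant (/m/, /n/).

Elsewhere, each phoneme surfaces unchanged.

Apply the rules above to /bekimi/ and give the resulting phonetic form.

[betʃĩmi]

/b/ stays [b].
/e/ — between /b/ and /k/; rule 3 does not apply here → [e].
/k/ (between /e/ and /i/): before a front vowel, so rule 2 applies → [tʃ].
/i/ meets the environment for rule 3 (before a nasal consonant) → [ĩ].
/m/ — not in any rule's target class → [m].
/i/ (word-final) is in the target of rule 3 but the environment (before a nasal consonant) is not met → [i].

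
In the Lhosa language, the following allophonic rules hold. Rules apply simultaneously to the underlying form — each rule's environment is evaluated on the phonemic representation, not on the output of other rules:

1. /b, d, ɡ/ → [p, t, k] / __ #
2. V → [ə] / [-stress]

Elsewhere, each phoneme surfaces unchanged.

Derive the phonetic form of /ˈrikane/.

[ˈrikənə]

/r/ (word-initial) is unaffected → [r].
/i/ (between /r/ and /k/) fails the environment for rule 2, so it stays [i].
/k/ stays [k].
/a/ (between /k/ and /n/): in an unstressed syllable, so rule 2 applies → [ə].
/n/ stays [n].
/e/ — word-final, in an unstressed syllable — surfaces as [ə] (rule 2).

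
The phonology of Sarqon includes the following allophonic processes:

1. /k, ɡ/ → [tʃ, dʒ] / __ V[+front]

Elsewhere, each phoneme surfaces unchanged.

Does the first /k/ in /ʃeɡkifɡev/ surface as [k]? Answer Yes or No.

/k/ meets the environment for rule 1 (before a front vowel) → [tʃ].
The actual realization is [tʃ], not [k].

No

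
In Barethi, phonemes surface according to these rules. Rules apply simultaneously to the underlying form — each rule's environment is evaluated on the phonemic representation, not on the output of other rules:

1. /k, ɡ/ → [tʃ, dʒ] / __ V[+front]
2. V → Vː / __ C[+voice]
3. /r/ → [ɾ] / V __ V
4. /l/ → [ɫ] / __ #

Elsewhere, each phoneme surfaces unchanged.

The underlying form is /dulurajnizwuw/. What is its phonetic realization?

/d/ — not in any rule's target class → [d].
/u/ meets the environment for rule 2 (before a voiced consonant) → [uː].
/l/ (between /u/ and /u/) fails the environment for rule 4, so it stays [l].
Rule 2 applies to /u/ (between /l/ and /r/: before a voiced consonant) → [uː].
Rule 3 applies to /r/ (between /u/ and /a/: between two vowels) → [ɾ].
/a/ (between /r/ and /j/): before a voiced consonant, so rule 2 applies → [aː].
/j/ (between /a/ and /n/) is unaffected → [j].
/n/ — not in any rule's target class → [n].
/i/ meets the environment for rule 2 (before a voiced consonant) → [iː].
/z/ — not in any rule's target class → [z].
/w/ (between /z/ and /u/) is unaffected → [w].
/u/ meets the environment for rule 2 (before a voiced consonant) → [uː].
/w/ — not in any rule's target class → [w].

[duːluːɾaːjniːzwuːw]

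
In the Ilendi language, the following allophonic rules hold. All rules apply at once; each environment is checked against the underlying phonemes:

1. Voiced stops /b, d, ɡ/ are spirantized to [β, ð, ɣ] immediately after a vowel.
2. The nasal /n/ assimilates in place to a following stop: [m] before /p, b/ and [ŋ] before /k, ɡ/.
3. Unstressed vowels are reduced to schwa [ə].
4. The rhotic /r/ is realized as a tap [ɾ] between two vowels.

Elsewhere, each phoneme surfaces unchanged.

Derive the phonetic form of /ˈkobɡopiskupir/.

/o/ (between /k/ and /b/) fails the environment for rule 3, so it stays [o].
/b/ (between /o/ and /ɡ/): immediately after a vowel, so rule 1 applies → [β].
/ɡ/ — between /b/ and /o/; rule 1 does not apply here → [ɡ].
/o/ (between /ɡ/ and /p/): in an unstressed syllable, so rule 3 applies → [ə].
/i/ (between /p/ and /s/) occurs in an unstressed syllable → [ə] by rule 3.
/u/ — between /k/ and /p/, in an unstressed syllable — surfaces as [ə] (rule 3).
Rule 3 applies to /i/ (between /p/ and /r/: in an unstressed syllable) → [ə].
/r/ (word-final): rule 4 targets it, but not between two vowels → unchanged [r].

[ˈkoβɡəpəskəpər]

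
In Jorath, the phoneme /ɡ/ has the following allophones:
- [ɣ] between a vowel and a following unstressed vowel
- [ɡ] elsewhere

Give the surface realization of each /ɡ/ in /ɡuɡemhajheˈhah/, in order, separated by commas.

Occurrence 1 (position 1): no conditioning environment matches → elsewhere allophone [ɡ].
Occurrence 2 (position 3): between a vowel and a following unstressed vowel → [ɣ].

[ɡ], [ɣ]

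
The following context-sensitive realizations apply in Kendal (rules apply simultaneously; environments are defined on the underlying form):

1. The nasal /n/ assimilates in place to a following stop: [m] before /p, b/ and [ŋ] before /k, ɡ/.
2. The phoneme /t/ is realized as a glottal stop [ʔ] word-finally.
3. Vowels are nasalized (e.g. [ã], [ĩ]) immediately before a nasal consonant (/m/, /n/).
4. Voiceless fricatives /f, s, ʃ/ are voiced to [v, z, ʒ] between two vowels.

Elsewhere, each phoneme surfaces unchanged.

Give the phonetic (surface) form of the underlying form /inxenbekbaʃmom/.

/i/ (word-initial) occurs before a nasal consonant → [ĩ] by rule 3.
/n/ (between /i/ and /x/) is in the target of rule 1 but the environment (before a labial or velar stop) is not met → [n].
/x/ — not in any rule's target class → [x].
/e/ (between /x/ and /n/) occurs before a nasal consonant → [ẽ] by rule 3.
/n/ — between /e/ and /b/, before a labial or velar stop — surfaces as [m] (rule 1).
/b/ — not in any rule's target class → [b].
/e/ (between /b/ and /k/): rule 3 targets it, but not before a nasal consonant → unchanged [e].
/k/ stays [k].
/b/ (between /k/ and /a/): no rule targets it → [b].
/a/ (between /b/ and /ʃ/) is in the target of rule 3 but the environment (before a nasal consonant) is not met → [a].
/ʃ/ (between /a/ and /m/) fails the environment for rule 4, so it stays [ʃ].
/m/ — not in any rule's target class → [m].
Rule 3 applies to /o/ (between /m/ and /m/: before a nasal consonant) → [õ].
/m/ — not in any rule's target class → [m].

[ĩnxẽmbekbaʃmõm]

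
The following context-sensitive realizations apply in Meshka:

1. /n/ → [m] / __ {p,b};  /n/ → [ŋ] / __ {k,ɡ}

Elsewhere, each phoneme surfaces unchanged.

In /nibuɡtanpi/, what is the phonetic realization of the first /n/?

[n]

/n/ — word-initial; rule 1 does not apply here → [n].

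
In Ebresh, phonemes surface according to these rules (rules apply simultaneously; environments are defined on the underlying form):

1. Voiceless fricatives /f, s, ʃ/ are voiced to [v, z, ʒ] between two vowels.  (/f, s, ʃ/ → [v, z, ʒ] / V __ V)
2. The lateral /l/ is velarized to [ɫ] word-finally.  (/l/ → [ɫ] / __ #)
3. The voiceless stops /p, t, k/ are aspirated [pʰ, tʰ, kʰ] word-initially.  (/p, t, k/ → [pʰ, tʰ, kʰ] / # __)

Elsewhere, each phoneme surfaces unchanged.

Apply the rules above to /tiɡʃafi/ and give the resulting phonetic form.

/t/ — word-initial, word-initially — surfaces as [tʰ] (rule 3).
/ʃ/ — between /ɡ/ and /a/; rule 1 does not apply here → [ʃ].
/f/ meets the environment for rule 1 (between two vowels) → [v].

[tʰiɡʃavi]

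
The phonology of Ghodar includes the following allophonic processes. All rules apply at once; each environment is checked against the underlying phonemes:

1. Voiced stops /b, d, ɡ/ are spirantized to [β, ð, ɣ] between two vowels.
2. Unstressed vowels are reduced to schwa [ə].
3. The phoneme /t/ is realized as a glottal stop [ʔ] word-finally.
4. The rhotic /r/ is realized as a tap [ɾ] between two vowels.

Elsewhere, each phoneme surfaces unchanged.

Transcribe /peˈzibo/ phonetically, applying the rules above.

/p/ (word-initial): no rule targets it → [p].
/e/ — between /p/ and /z/, in an unstressed syllable — surfaces as [ə] (rule 2).
/z/ — not in any rule's target class → [z].
/i/ (between /z/ and /b/) is in the target of rule 2 but the environment (in an unstressed syllable) is not met → [i].
/b/ (between /i/ and /o/) occurs between two vowels → [β] by rule 1.
Rule 2 applies to /o/ (word-final: in an unstressed syllable) → [ə].

[pəˈziβə]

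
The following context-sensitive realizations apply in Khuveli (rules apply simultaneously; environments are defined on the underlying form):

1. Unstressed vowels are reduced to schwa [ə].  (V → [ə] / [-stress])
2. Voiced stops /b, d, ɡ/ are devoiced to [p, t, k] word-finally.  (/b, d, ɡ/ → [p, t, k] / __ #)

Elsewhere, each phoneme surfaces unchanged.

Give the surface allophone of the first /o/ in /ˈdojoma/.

[o]

/o/ (between /d/ and /j/): rule 1 targets it, but not in an unstressed syllable → unchanged [o].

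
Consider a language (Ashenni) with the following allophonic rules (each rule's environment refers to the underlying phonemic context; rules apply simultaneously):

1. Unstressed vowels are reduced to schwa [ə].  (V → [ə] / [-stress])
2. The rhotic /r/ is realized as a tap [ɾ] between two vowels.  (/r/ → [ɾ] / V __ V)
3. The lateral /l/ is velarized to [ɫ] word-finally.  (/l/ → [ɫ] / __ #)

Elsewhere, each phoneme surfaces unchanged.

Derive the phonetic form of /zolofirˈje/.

/z/ stays [z].
/o/ (between /z/ and /l/) occurs in an unstressed syllable → [ə] by rule 1.
/l/ — between /o/ and /o/; rule 3 does not apply here → [l].
/o/ (between /l/ and /f/) occurs in an unstressed syllable → [ə] by rule 1.
/f/ — not in any rule's target class → [f].
/i/ (between /f/ and /r/) occurs in an unstressed syllable → [ə] by rule 1.
/r/ (between /i/ and /j/) fails the environment for rule 2, so it stays [r].
/j/ — not in any rule's target class → [j].
/e/ (word-final) is in the target of rule 1 but the environment (in an unstressed syllable) is not met → [e].

[zələfərˈje]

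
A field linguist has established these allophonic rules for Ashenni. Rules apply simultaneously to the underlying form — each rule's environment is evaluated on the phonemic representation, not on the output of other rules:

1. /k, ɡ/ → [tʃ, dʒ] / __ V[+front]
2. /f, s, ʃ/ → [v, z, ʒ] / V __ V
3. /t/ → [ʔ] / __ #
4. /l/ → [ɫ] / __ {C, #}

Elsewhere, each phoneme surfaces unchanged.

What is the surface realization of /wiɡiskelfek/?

/w/ — not in any rule's target class → [w].
/i/ stays [i].
/ɡ/ meets the environment for rule 1 (before a front vowel) → [dʒ].
/i/ — not in any rule's target class → [i].
/s/ (between /i/ and /k/) fails the environment for rule 2, so it stays [s].
/k/ — between /s/ and /e/, before a front vowel — surfaces as [tʃ] (rule 1).
/e/ stays [e].
/l/ meets the environment for rule 4 (word-finally or immediately before a consonant) → [ɫ].
/f/ (between /l/ and /e/) is in the target of rule 2 but the environment (between two vowels) is not met → [f].
/e/ (between /f/ and /k/): no rule targets it → [e].
/k/ — word-final; rule 1 does not apply here → [k].

[widʒistʃeɫfek]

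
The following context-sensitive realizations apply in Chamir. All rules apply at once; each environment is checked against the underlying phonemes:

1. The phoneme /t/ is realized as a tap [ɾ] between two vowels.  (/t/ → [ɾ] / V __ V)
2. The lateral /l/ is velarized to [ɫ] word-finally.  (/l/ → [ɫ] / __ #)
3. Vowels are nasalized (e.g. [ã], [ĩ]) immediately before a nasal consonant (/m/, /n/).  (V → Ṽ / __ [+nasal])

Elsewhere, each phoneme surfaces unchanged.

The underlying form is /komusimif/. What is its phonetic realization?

/k/ stays [k].
Rule 3 applies to /o/ (between /k/ and /m/: before a nasal consonant) → [õ].
/m/ (between /o/ and /u/) is unaffected → [m].
/u/ (between /m/ and /s/): rule 3 targets it, but not before a nasal consonant → unchanged [u].
/s/ — not in any rule's target class → [s].
/i/ (between /s/ and /m/): before a nasal consonant, so rule 3 applies → [ĩ].
/m/ (between /i/ and /i/): no rule targets it → [m].
/i/ (between /m/ and /f/) fails the environment for rule 3, so it stays [i].
/f/ — not in any rule's target class → [f].

[kõmusĩmif]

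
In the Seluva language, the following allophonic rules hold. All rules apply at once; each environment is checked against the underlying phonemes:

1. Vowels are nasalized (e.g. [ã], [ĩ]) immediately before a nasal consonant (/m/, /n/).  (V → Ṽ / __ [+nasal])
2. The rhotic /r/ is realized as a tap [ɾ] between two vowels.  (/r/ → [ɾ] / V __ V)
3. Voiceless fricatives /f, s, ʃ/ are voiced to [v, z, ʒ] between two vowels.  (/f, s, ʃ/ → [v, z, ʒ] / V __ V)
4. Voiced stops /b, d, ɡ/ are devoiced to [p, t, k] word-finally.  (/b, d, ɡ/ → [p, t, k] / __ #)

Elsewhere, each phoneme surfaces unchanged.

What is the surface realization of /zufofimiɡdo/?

/u/ — between /z/ and /f/; rule 1 does not apply here → [u].
/f/ — between /u/ and /o/, between two vowels — surfaces as [v] (rule 3).
/o/ (between /f/ and /f/): rule 1 targets it, but not before a nasal consonant → unchanged [o].
/f/ meets the environment for rule 3 (between two vowels) → [v].
/i/ (between /f/ and /m/) occurs before a nasal consonant → [ĩ] by rule 1.
/i/ (between /m/ and /ɡ/) is in the target of rule 1 but the environment (before a nasal consonant) is not met → [i].
/ɡ/ (between /i/ and /d/): rule 4 targets it, but not word-finally → unchanged [ɡ].
/d/ — between /ɡ/ and /o/; rule 4 does not apply here → [d].
/o/ (word-final) fails the environment for rule 1, so it stays [o].

[zuvovĩmiɡdo]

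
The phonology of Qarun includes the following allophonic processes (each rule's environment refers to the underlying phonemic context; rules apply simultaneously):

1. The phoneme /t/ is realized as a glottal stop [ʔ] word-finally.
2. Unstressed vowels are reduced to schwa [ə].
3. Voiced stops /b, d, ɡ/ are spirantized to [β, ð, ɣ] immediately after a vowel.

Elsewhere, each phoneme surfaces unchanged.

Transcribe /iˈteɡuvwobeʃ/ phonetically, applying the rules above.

[əˈteɣəvwəβəʃ]

/i/ (word-initial) occurs in an unstressed syllable → [ə] by rule 2.
/t/ (between /i/ and /e/) is in the target of rule 1 but the environment (word-finally) is not met → [t].
/e/ (between /t/ and /ɡ/) is in the target of rule 2 but the environment (in an unstressed syllable) is not met → [e].
/ɡ/ meets the environment for rule 3 (immediately after a vowel) → [ɣ].
/u/ (between /ɡ/ and /v/): in an unstressed syllable, so rule 2 applies → [ə].
/v/ stays [v].
/w/ (between /v/ and /o/): no rule targets it → [w].
/o/ (between /w/ and /b/): in an unstressed syllable, so rule 2 applies → [ə].
/b/ (between /o/ and /e/) occurs immediately after a vowel → [β] by rule 3.
/e/ (between /b/ and /ʃ/) occurs in an unstressed syllable → [ə] by rule 2.
/ʃ/ stays [ʃ].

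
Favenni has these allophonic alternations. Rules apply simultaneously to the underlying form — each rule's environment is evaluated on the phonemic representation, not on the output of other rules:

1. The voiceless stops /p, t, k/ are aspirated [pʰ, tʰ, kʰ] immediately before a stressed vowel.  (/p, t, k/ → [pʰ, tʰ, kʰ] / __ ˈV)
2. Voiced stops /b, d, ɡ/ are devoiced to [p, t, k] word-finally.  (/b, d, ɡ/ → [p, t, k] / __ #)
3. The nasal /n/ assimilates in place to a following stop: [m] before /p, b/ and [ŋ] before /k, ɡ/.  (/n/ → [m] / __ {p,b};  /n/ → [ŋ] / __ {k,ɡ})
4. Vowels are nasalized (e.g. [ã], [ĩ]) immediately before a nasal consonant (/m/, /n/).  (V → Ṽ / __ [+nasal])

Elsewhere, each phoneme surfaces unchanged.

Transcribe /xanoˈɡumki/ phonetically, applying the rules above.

/x/ — not in any rule's target class → [x].
/a/ meets the environment for rule 4 (before a nasal consonant) → [ã].
/n/ — between /a/ and /o/; rule 3 does not apply here → [n].
/o/ — between /n/ and /ɡ/; rule 4 does not apply here → [o].
/ɡ/ — between /o/ and /u/; rule 2 does not apply here → [ɡ].
/u/ meets the environment for rule 4 (before a nasal consonant) → [ũ].
/m/ (between /u/ and /k/) is unaffected → [m].
/k/ (between /m/ and /i/): rule 1 targets it, but not immediately before a stressed vowel → unchanged [k].
/i/ (word-final) is in the target of rule 4 but the environment (before a nasal consonant) is not met → [i].

[xãnoˈɡũmki]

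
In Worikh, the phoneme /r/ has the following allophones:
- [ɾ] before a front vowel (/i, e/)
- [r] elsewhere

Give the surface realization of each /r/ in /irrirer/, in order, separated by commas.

Occurrence 1 (position 2): no conditioning environment matches → elsewhere allophone [r].
Occurrence 2 (position 3): before a front vowel (/i, e/) → [ɾ].
Occurrence 3 (position 5): before a front vowel (/i, e/) → [ɾ].
Occurrence 4 (position 7): no conditioning environment matches → elsewhere allophone [r].

[r], [ɾ], [ɾ], [r]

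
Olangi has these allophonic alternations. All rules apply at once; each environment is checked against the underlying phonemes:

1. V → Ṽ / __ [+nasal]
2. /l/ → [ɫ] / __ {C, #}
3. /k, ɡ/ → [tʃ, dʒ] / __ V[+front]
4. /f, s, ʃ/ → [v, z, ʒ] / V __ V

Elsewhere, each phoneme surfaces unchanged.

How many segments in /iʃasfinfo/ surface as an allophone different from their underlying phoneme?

2

Segments that undergo a rule: /ʃ/ → [ʒ] (rule 4); /i/ → [ĩ] (rule 1).
All other segments surface unchanged.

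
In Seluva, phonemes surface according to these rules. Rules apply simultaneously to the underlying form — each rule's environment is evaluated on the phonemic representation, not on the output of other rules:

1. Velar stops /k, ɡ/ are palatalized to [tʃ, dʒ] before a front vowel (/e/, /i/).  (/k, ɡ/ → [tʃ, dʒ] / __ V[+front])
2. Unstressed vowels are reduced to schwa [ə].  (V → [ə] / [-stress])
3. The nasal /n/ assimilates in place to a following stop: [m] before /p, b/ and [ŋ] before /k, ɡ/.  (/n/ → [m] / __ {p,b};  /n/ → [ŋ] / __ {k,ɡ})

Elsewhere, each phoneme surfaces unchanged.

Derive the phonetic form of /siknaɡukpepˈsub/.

[səknəɡəkpəpˈsub]

/s/ — not in any rule's target class → [s].
/i/ (between /s/ and /k/): in an unstressed syllable, so rule 2 applies → [ə].
/k/ (between /i/ and /n/) is in the target of rule 1 but the environment (before a front vowel) is not met → [k].
/n/ — between /k/ and /a/; rule 3 does not apply here → [n].
/a/ — between /n/ and /ɡ/, in an unstressed syllable — surfaces as [ə] (rule 2).
/ɡ/ — between /a/ and /u/; rule 1 does not apply here → [ɡ].
/u/ — between /ɡ/ and /k/, in an unstressed syllable — surfaces as [ə] (rule 2).
/k/ (between /u/ and /p/): rule 1 targets it, but not before a front vowel → unchanged [k].
/p/ stays [p].
Rule 2 applies to /e/ (between /p/ and /p/: in an unstressed syllable) → [ə].
/p/ (between /e/ and /s/): no rule targets it → [p].
/s/ (between /p/ and /u/) is unaffected → [s].
/u/ (between /s/ and /b/) is in the target of rule 2 but the environment (in an unstressed syllable) is not met → [u].
/b/ — not in any rule's target class → [b].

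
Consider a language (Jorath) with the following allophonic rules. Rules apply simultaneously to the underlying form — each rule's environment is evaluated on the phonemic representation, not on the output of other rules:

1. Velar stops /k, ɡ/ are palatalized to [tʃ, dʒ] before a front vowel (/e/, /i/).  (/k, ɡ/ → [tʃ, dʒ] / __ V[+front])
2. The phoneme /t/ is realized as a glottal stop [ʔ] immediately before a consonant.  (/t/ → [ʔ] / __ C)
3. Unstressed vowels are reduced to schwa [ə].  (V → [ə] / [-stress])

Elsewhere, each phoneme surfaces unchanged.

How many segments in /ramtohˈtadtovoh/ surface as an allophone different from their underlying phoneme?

4

Segments that undergo a rule: /a/ → [ə] (rule 3); /o/ → [ə] (rule 3); /o/ → [ə] (rule 3); /o/ → [ə] (rule 3).
All other segments surface unchanged.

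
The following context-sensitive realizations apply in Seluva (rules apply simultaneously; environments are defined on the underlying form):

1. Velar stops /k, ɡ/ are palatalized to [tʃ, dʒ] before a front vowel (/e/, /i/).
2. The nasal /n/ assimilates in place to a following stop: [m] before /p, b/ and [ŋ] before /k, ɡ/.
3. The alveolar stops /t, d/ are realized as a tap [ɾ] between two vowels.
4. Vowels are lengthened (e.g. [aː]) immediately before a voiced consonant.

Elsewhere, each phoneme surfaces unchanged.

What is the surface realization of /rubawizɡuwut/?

[ruːbaːwiːzɡuːwut]

/r/ — not in any rule's target class → [r].
/u/ (between /r/ and /b/): before a voiced consonant, so rule 4 applies → [uː].
/b/ (between /u/ and /a/) is unaffected → [b].
/a/ — between /b/ and /w/, before a voiced consonant — surfaces as [aː] (rule 4).
/w/ stays [w].
Rule 4 applies to /i/ (between /w/ and /z/: before a voiced consonant) → [iː].
/z/ — not in any rule's target class → [z].
/ɡ/ (between /z/ and /u/) fails the environment for rule 1, so it stays [ɡ].
/u/ (between /ɡ/ and /w/) occurs before a voiced consonant → [uː] by rule 4.
/w/ — not in any rule's target class → [w].
/u/ (between /w/ and /t/): rule 4 targets it, but not before a voiced consonant → unchanged [u].
/t/ (word-final) fails the environment for rule 3, so it stays [t].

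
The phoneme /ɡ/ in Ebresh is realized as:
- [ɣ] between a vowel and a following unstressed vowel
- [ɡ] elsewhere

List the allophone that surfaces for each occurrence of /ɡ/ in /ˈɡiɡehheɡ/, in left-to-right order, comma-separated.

Occurrence 1 (position 1): no conditioning environment matches → elsewhere allophone [ɡ].
Occurrence 2 (position 3): between a vowel and a following unstressed vowel → [ɣ].
Occurrence 3 (position 8): no conditioning environment matches → elsewhere allophone [ɡ].

[ɡ], [ɣ], [ɡ]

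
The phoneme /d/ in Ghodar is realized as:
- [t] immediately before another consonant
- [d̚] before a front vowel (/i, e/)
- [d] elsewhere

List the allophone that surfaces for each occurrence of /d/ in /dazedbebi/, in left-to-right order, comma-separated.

[d], [t]

Occurrence 1 (position 1): no conditioning environment matches → elsewhere allophone [d].
Occurrence 2 (position 5): immediately before another consonant → [t].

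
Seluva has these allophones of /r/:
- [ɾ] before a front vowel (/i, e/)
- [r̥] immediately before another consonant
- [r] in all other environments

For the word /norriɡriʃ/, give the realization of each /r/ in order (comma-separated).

[r̥], [ɾ], [ɾ]

Occurrence 1 (position 3): immediately before another consonant → [r̥].
Occurrence 2 (position 4): before a front vowel (/i, e/) → [ɾ].
Occurrence 3 (position 7): before a front vowel (/i, e/) → [ɾ].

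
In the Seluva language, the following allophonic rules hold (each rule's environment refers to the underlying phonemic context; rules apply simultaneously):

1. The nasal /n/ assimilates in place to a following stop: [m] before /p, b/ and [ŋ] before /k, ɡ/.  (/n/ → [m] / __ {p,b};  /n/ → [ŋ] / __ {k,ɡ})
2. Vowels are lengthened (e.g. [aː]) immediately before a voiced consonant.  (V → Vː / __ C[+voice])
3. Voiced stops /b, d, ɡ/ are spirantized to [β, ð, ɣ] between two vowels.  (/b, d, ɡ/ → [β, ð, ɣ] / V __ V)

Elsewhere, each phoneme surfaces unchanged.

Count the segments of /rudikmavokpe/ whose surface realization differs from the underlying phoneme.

Segments that undergo a rule: /u/ → [uː] (rule 2); /d/ → [ð] (rule 3); /a/ → [aː] (rule 2).
All other segments surface unchanged.

3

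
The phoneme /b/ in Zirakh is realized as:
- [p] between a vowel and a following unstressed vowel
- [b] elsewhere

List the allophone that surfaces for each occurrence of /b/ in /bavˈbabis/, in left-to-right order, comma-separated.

[b], [b], [p]

Occurrence 1 (position 1): no conditioning environment matches → elsewhere allophone [b].
Occurrence 2 (position 4): no conditioning environment matches → elsewhere allophone [b].
Occurrence 3 (position 6): between a vowel and a following unstressed vowel → [p].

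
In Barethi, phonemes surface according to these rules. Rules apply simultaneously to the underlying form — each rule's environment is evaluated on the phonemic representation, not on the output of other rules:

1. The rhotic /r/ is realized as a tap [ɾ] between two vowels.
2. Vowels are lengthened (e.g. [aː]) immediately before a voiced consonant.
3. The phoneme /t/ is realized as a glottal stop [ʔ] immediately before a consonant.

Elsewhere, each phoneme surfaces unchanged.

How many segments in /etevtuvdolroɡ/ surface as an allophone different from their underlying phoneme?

4

Segments that undergo a rule: /e/ → [eː] (rule 2); /u/ → [uː] (rule 2); /o/ → [oː] (rule 2); /o/ → [oː] (rule 2).
All other segments surface unchanged.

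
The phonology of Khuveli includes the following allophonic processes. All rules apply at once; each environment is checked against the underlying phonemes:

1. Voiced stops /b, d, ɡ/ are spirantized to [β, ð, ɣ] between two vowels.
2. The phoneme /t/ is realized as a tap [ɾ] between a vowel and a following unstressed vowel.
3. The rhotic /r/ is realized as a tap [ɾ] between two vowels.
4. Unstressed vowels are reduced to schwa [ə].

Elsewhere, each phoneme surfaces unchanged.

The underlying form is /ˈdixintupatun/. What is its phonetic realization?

/d/ (word-initial): rule 1 targets it, but not between two vowels → unchanged [d].
/i/ (between /d/ and /x/) fails the environment for rule 4, so it stays [i].
/x/ stays [x].
/i/ (between /x/ and /n/) occurs in an unstressed syllable → [ə] by rule 4.
/n/ — not in any rule's target class → [n].
/t/ (between /n/ and /u/) is in the target of rule 2 but the environment (between a vowel and a following unstressed vowel) is not met → [t].
Rule 4 applies to /u/ (between /t/ and /p/: in an unstressed syllable) → [ə].
/p/ (between /u/ and /a/): no rule targets it → [p].
/a/ — between /p/ and /t/, in an unstressed syllable — surfaces as [ə] (rule 4).
/t/ (between /a/ and /u/) occurs between a vowel and a following unstressed vowel → [ɾ] by rule 2.
/u/ — between /t/ and /n/, in an unstressed syllable — surfaces as [ə] (rule 4).
/n/ (word-final): no rule targets it → [n].

[ˈdixəntəpəɾən]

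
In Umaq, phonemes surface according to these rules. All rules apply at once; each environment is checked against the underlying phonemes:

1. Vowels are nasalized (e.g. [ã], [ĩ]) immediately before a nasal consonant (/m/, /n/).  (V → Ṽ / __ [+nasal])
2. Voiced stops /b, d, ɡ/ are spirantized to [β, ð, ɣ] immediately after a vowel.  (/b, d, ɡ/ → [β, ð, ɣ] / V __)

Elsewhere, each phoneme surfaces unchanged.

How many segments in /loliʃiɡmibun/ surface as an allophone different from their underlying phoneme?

3

Segments that undergo a rule: /ɡ/ → [ɣ] (rule 2); /b/ → [β] (rule 2); /u/ → [ũ] (rule 1).
All other segments surface unchanged.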